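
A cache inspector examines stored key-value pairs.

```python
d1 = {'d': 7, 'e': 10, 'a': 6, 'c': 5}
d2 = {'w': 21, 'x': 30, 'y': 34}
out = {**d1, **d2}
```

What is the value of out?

Step 1: Merge d1 and d2 (d2 values override on key conflicts).
Step 2: d1 has keys ['d', 'e', 'a', 'c'], d2 has keys ['w', 'x', 'y'].
Therefore out = {'d': 7, 'e': 10, 'a': 6, 'c': 5, 'w': 21, 'x': 30, 'y': 34}.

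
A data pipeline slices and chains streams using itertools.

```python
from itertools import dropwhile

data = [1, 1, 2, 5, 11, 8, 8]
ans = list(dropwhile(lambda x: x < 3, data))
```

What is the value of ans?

Step 1: dropwhile drops elements while < 3:
  1 < 3: dropped
  1 < 3: dropped
  2 < 3: dropped
  5: kept (dropping stopped)
Step 2: Remaining elements kept regardless of condition.
Therefore ans = [5, 11, 8, 8].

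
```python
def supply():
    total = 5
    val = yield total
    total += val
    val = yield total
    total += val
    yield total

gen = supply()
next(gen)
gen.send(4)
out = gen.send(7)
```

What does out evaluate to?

Step 1: next() -> yield total=5.
Step 2: send(4) -> val=4, total = 5+4 = 9, yield 9.
Step 3: send(7) -> val=7, total = 9+7 = 16, yield 16.
Therefore out = 16.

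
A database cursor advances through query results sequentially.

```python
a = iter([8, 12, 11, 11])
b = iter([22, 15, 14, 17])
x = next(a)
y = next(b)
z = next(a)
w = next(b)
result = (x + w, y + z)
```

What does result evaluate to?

Step 1: a iterates [8, 12, 11, 11], b iterates [22, 15, 14, 17].
Step 2: x = next(a) = 8, y = next(b) = 22.
Step 3: z = next(a) = 12, w = next(b) = 15.
Step 4: result = (8 + 15, 22 + 12) = (23, 34).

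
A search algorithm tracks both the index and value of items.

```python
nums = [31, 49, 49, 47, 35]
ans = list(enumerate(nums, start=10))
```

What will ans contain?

Step 1: enumerate with start=10:
  (10, 31)
  (11, 49)
  (12, 49)
  (13, 47)
  (14, 35)
Therefore ans = [(10, 31), (11, 49), (12, 49), (13, 47), (14, 35)].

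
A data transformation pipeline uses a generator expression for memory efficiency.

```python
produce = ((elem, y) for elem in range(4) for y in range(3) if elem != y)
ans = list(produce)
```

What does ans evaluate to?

Step 1: Nested generator over range(4) x range(3) where elem != y:
  (0, 0): excluded (elem == y)
  (0, 1): included
  (0, 2): included
  (1, 0): included
  (1, 1): excluded (elem == y)
  (1, 2): included
  (2, 0): included
  (2, 1): included
  (2, 2): excluded (elem == y)
  (3, 0): included
  (3, 1): included
  (3, 2): included
Therefore ans = [(0, 1), (0, 2), (1, 0), (1, 2), (2, 0), (2, 1), (3, 0), (3, 1), (3, 2)].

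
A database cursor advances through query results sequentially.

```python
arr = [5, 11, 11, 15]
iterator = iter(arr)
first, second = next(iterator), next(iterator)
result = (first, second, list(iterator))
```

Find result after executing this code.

Step 1: Create iterator over [5, 11, 11, 15].
Step 2: first = 5, second = 11.
Step 3: Remaining elements: [11, 15].
Therefore result = (5, 11, [11, 15]).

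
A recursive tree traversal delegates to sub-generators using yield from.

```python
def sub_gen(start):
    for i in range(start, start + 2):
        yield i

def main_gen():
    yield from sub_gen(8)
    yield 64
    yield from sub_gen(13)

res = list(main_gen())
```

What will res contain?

Step 1: main_gen() delegates to sub_gen(8):
  yield 8
  yield 9
Step 2: yield 64
Step 3: Delegates to sub_gen(13):
  yield 13
  yield 14
Therefore res = [8, 9, 64, 13, 14].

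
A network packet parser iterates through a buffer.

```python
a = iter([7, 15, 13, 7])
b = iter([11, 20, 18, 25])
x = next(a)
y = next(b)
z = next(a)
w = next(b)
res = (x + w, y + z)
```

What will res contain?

Step 1: a iterates [7, 15, 13, 7], b iterates [11, 20, 18, 25].
Step 2: x = next(a) = 7, y = next(b) = 11.
Step 3: z = next(a) = 15, w = next(b) = 20.
Step 4: res = (7 + 20, 11 + 15) = (27, 26).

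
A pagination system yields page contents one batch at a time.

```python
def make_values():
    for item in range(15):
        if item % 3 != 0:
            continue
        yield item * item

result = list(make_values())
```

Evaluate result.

Step 1: Only yield item**2 when item is divisible by 3:
  item=0: 0 % 3 == 0, yield 0**2 = 0
  item=3: 3 % 3 == 0, yield 3**2 = 9
  item=6: 6 % 3 == 0, yield 6**2 = 36
  item=9: 9 % 3 == 0, yield 9**2 = 81
  item=12: 12 % 3 == 0, yield 12**2 = 144
Therefore result = [0, 9, 36, 81, 144].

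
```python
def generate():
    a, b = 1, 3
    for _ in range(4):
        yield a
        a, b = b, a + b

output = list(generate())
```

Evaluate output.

Step 1: Fibonacci-like sequence starting with a=1, b=3:
  Iteration 1: yield a=1, then a,b = 3,4
  Iteration 2: yield a=3, then a,b = 4,7
  Iteration 3: yield a=4, then a,b = 7,11
  Iteration 4: yield a=7, then a,b = 11,18
Therefore output = [1, 3, 4, 7].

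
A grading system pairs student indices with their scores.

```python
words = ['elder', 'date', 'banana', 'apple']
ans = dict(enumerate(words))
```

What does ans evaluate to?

Step 1: enumerate pairs indices with words:
  0 -> 'elder'
  1 -> 'date'
  2 -> 'banana'
  3 -> 'apple'
Therefore ans = {0: 'elder', 1: 'date', 2: 'banana', 3: 'apple'}.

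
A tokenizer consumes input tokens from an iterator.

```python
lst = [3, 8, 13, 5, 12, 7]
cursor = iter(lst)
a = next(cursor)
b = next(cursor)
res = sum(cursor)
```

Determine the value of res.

Step 1: Create iterator over [3, 8, 13, 5, 12, 7].
Step 2: a = next() = 3, b = next() = 8.
Step 3: sum() of remaining [13, 5, 12, 7] = 37.
Therefore res = 37.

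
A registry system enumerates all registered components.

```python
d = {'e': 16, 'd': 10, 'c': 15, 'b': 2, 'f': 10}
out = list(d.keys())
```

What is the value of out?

Step 1: d.keys() returns the dictionary keys in insertion order.
Therefore out = ['e', 'd', 'c', 'b', 'f'].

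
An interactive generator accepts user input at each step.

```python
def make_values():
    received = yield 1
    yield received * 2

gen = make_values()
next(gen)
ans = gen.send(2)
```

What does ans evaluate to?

Step 1: next(gen) advances to first yield, producing 1.
Step 2: send(2) resumes, received = 2.
Step 3: yield received * 2 = 2 * 2 = 4.
Therefore ans = 4.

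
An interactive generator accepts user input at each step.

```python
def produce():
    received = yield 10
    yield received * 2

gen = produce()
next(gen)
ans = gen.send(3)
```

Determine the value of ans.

Step 1: next(gen) advances to first yield, producing 10.
Step 2: send(3) resumes, received = 3.
Step 3: yield received * 2 = 3 * 2 = 6.
Therefore ans = 6.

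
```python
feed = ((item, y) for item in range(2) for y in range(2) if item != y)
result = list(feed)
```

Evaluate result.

Step 1: Nested generator over range(2) x range(2) where item != y:
  (0, 0): excluded (item == y)
  (0, 1): included
  (1, 0): included
  (1, 1): excluded (item == y)
Therefore result = [(0, 1), (1, 0)].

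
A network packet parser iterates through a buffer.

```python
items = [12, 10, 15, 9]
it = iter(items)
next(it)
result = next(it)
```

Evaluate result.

Step 1: Create iterator over [12, 10, 15, 9].
Step 2: next() consumes 12.
Step 3: next() returns 10.
Therefore result = 10.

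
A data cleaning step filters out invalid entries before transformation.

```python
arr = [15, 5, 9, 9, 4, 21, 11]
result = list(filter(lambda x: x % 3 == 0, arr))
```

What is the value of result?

Step 1: Filter elements divisible by 3:
  15 % 3 = 0: kept
  5 % 3 = 2: removed
  9 % 3 = 0: kept
  9 % 3 = 0: kept
  4 % 3 = 1: removed
  21 % 3 = 0: kept
  11 % 3 = 2: removed
Therefore result = [15, 9, 9, 21].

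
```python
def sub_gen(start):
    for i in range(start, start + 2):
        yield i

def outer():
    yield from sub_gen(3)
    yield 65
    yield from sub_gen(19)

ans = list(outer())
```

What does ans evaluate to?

Step 1: outer() delegates to sub_gen(3):
  yield 3
  yield 4
Step 2: yield 65
Step 3: Delegates to sub_gen(19):
  yield 19
  yield 20
Therefore ans = [3, 4, 65, 19, 20].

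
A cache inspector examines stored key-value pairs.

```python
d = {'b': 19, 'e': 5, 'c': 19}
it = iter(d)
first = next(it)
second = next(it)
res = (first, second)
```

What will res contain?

Step 1: iter(d) iterates over keys: ['b', 'e', 'c'].
Step 2: first = next(it) = 'b', second = next(it) = 'e'.
Therefore res = ('b', 'e').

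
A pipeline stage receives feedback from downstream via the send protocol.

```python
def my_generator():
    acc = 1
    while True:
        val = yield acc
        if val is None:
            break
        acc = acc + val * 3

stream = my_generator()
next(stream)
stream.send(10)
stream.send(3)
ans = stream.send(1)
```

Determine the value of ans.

Step 1: next() -> yield acc=1.
Step 2: send(10) -> val=10, acc = 1 + 10*3 = 31, yield 31.
Step 3: send(3) -> val=3, acc = 31 + 3*3 = 40, yield 40.
Step 4: send(1) -> val=1, acc = 40 + 1*3 = 43, yield 43.
Therefore ans = 43.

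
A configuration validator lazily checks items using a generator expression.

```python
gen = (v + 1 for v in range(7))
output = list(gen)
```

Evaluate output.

Step 1: For each v in range(7), compute v+1:
  v=0: 0+1 = 1
  v=1: 1+1 = 2
  v=2: 2+1 = 3
  v=3: 3+1 = 4
  v=4: 4+1 = 5
  v=5: 5+1 = 6
  v=6: 6+1 = 7
Therefore output = [1, 2, 3, 4, 5, 6, 7].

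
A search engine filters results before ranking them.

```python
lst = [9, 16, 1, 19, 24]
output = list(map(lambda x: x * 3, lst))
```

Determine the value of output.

Step 1: Apply lambda x: x * 3 to each element:
  9 -> 27
  16 -> 48
  1 -> 3
  19 -> 57
  24 -> 72
Therefore output = [27, 48, 3, 57, 72].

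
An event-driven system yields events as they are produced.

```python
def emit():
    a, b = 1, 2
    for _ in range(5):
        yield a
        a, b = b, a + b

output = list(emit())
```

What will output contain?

Step 1: Fibonacci-like sequence starting with a=1, b=2:
  Iteration 1: yield a=1, then a,b = 2,3
  Iteration 2: yield a=2, then a,b = 3,5
  Iteration 3: yield a=3, then a,b = 5,8
  Iteration 4: yield a=5, then a,b = 8,13
  Iteration 5: yield a=8, then a,b = 13,21
Therefore output = [1, 2, 3, 5, 8].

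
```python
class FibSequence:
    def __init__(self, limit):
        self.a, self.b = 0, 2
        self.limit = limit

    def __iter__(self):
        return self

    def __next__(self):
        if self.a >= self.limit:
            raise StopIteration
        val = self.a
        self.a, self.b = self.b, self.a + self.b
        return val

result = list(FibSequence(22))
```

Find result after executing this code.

Step 1: Fibonacci-like sequence (a=0, b=2) until >= 22:
  Yield 0, then a,b = 2,2
  Yield 2, then a,b = 2,4
  Yield 2, then a,b = 4,6
  Yield 4, then a,b = 6,10
  Yield 6, then a,b = 10,16
  Yield 10, then a,b = 16,26
  Yield 16, then a,b = 26,42
Step 2: 26 >= 22, stop.
Therefore result = [0, 2, 2, 4, 6, 10, 16].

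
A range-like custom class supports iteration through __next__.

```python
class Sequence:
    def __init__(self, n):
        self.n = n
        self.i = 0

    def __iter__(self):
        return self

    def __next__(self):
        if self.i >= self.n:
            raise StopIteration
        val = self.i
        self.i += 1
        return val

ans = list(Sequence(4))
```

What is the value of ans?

Step 1: Sequence(4) creates an iterator counting 0 to 3.
Step 2: list() consumes all values: [0, 1, 2, 3].
Therefore ans = [0, 1, 2, 3].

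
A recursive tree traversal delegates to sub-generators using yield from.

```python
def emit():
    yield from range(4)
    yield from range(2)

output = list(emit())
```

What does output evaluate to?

Step 1: Trace yields in order:
  yield 0
  yield 1
  yield 2
  yield 3
  yield 0
  yield 1
Therefore output = [0, 1, 2, 3, 0, 1].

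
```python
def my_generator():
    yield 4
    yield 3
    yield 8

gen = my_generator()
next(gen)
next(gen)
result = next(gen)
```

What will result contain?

Step 1: my_generator() creates a generator.
Step 2: next(gen) yields 4 (consumed and discarded).
Step 3: next(gen) yields 3 (consumed and discarded).
Step 4: next(gen) yields 8, assigned to result.
Therefore result = 8.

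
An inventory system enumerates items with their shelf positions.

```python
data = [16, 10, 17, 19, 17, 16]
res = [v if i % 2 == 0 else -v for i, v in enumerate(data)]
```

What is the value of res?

Step 1: For each (i, v), keep v if i is even, negate if odd:
  i=0 (even): keep 16
  i=1 (odd): negate to -10
  i=2 (even): keep 17
  i=3 (odd): negate to -19
  i=4 (even): keep 17
  i=5 (odd): negate to -16
Therefore res = [16, -10, 17, -19, 17, -16].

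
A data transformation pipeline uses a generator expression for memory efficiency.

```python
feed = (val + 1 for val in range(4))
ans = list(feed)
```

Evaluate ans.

Step 1: For each val in range(4), compute val+1:
  val=0: 0+1 = 1
  val=1: 1+1 = 2
  val=2: 2+1 = 3
  val=3: 3+1 = 4
Therefore ans = [1, 2, 3, 4].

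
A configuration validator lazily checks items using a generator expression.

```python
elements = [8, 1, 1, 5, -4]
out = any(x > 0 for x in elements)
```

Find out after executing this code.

Step 1: Check x > 0 for each element in [8, 1, 1, 5, -4]:
  8 > 0: True
  1 > 0: True
  1 > 0: True
  5 > 0: True
  -4 > 0: False
Step 2: any() returns True.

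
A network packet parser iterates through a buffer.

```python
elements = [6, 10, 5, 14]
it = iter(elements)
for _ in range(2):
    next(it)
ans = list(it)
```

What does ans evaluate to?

Step 1: Create iterator over [6, 10, 5, 14].
Step 2: Advance 2 positions (consuming [6, 10]).
Step 3: list() collects remaining elements: [5, 14].
Therefore ans = [5, 14].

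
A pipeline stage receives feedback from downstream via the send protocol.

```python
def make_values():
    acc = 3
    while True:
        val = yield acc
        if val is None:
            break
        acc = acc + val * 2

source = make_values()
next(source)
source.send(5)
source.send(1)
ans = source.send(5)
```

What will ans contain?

Step 1: next() -> yield acc=3.
Step 2: send(5) -> val=5, acc = 3 + 5*2 = 13, yield 13.
Step 3: send(1) -> val=1, acc = 13 + 1*2 = 15, yield 15.
Step 4: send(5) -> val=5, acc = 15 + 5*2 = 25, yield 25.
Therefore ans = 25.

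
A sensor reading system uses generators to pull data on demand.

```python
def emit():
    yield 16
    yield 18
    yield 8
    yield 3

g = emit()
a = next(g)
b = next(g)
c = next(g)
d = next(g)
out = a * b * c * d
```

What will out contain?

Step 1: Create generator and consume all values:
  a = next(g) = 16
  b = next(g) = 18
  c = next(g) = 8
  d = next(g) = 3
Step 2: out = 16 * 18 * 8 * 3 = 6912.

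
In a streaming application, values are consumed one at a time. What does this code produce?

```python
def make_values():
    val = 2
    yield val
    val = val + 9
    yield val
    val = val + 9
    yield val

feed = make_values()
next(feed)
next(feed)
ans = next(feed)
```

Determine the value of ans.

Step 1: Trace through generator execution:
  Yield 1: val starts at 2, yield 2
  Yield 2: val = 2 + 9 = 11, yield 11
  Yield 3: val = 11 + 9 = 20, yield 20
Step 2: First next() gets 2, second next() gets the second value, third next() yields 20.
Therefore ans = 20.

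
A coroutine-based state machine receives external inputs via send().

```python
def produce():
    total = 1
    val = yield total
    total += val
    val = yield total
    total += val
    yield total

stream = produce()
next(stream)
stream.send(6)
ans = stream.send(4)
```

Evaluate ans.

Step 1: next() -> yield total=1.
Step 2: send(6) -> val=6, total = 1+6 = 7, yield 7.
Step 3: send(4) -> val=4, total = 7+4 = 11, yield 11.
Therefore ans = 11.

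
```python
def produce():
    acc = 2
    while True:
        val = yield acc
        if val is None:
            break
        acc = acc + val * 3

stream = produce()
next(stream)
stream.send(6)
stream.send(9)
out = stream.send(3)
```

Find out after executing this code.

Step 1: next() -> yield acc=2.
Step 2: send(6) -> val=6, acc = 2 + 6*3 = 20, yield 20.
Step 3: send(9) -> val=9, acc = 20 + 9*3 = 47, yield 47.
Step 4: send(3) -> val=3, acc = 47 + 3*3 = 56, yield 56.
Therefore out = 56.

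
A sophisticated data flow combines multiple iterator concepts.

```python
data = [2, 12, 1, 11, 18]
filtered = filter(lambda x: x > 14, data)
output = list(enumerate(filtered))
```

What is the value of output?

Step 1: Filter [2, 12, 1, 11, 18] for > 14: [18].
Step 2: enumerate re-indexes from 0: [(0, 18)].
Therefore output = [(0, 18)].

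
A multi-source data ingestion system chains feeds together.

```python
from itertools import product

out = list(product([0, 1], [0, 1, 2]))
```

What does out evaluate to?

Step 1: product([0, 1], [0, 1, 2]) gives all pairs:
  (0, 0)
  (0, 1)
  (0, 2)
  (1, 0)
  (1, 1)
  (1, 2)
Therefore out = [(0, 0), (0, 1), (0, 2), (1, 0), (1, 1), (1, 2)].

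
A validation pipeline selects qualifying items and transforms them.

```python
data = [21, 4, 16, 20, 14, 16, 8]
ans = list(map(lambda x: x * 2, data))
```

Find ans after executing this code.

Step 1: Apply lambda x: x * 2 to each element:
  21 -> 42
  4 -> 8
  16 -> 32
  20 -> 40
  14 -> 28
  16 -> 32
  8 -> 16
Therefore ans = [42, 8, 32, 40, 28, 32, 16].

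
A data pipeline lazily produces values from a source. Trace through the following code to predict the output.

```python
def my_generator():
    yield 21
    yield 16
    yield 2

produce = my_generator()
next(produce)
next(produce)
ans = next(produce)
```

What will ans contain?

Step 1: my_generator() creates a generator.
Step 2: next(produce) yields 21 (consumed and discarded).
Step 3: next(produce) yields 16 (consumed and discarded).
Step 4: next(produce) yields 2, assigned to ans.
Therefore ans = 2.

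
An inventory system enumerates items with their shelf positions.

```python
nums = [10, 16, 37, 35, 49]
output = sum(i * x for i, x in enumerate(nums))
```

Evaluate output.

Step 1: Compute i * x for each (i, x) in enumerate([10, 16, 37, 35, 49]):
  i=0, x=10: 0*10 = 0
  i=1, x=16: 1*16 = 16
  i=2, x=37: 2*37 = 74
  i=3, x=35: 3*35 = 105
  i=4, x=49: 4*49 = 196
Step 2: sum = 0 + 16 + 74 + 105 + 196 = 391.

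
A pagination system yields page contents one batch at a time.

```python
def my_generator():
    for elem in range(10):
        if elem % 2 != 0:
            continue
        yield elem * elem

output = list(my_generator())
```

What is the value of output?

Step 1: Only yield elem**2 when elem is divisible by 2:
  elem=0: 0 % 2 == 0, yield 0**2 = 0
  elem=2: 2 % 2 == 0, yield 2**2 = 4
  elem=4: 4 % 2 == 0, yield 4**2 = 16
  elem=6: 6 % 2 == 0, yield 6**2 = 36
  elem=8: 8 % 2 == 0, yield 8**2 = 64
Therefore output = [0, 4, 16, 36, 64].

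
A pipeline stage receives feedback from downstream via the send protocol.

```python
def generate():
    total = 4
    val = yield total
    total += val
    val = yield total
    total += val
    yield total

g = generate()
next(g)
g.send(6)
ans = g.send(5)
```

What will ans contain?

Step 1: next() -> yield total=4.
Step 2: send(6) -> val=6, total = 4+6 = 10, yield 10.
Step 3: send(5) -> val=5, total = 10+5 = 15, yield 15.
Therefore ans = 15.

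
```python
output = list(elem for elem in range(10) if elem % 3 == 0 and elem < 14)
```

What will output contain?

Step 1: Filter range(10) where elem % 3 == 0 and elem < 14:
  elem=0: both conditions met, included
  elem=1: excluded (1 % 3 != 0)
  elem=2: excluded (2 % 3 != 0)
  elem=3: both conditions met, included
  elem=4: excluded (4 % 3 != 0)
  elem=5: excluded (5 % 3 != 0)
  elem=6: both conditions met, included
  elem=7: excluded (7 % 3 != 0)
  elem=8: excluded (8 % 3 != 0)
  elem=9: both conditions met, included
Therefore output = [0, 3, 6, 9].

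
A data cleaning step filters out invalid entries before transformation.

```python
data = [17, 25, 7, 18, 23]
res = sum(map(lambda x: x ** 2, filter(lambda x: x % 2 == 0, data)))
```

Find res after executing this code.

Step 1: Filter even numbers from [17, 25, 7, 18, 23]: [18]
Step 2: Square each: [324]
Step 3: Sum = 324.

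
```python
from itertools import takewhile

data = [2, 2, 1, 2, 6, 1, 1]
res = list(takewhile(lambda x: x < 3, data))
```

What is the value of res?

Step 1: takewhile stops at first element >= 3:
  2 < 3: take
  2 < 3: take
  1 < 3: take
  2 < 3: take
  6 >= 3: stop
Therefore res = [2, 2, 1, 2].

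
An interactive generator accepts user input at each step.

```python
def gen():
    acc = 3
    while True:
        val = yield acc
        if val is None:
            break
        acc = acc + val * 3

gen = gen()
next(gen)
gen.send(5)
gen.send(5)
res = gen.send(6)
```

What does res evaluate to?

Step 1: next() -> yield acc=3.
Step 2: send(5) -> val=5, acc = 3 + 5*3 = 18, yield 18.
Step 3: send(5) -> val=5, acc = 18 + 5*3 = 33, yield 33.
Step 4: send(6) -> val=6, acc = 33 + 6*3 = 51, yield 51.
Therefore res = 51.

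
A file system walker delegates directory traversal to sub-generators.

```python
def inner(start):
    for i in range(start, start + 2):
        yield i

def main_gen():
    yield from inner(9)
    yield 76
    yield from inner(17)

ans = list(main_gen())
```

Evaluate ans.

Step 1: main_gen() delegates to inner(9):
  yield 9
  yield 10
Step 2: yield 76
Step 3: Delegates to inner(17):
  yield 17
  yield 18
Therefore ans = [9, 10, 76, 17, 18].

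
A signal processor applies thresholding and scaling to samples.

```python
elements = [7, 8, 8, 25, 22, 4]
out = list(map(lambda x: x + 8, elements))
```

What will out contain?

Step 1: Apply lambda x: x + 8 to each element:
  7 -> 15
  8 -> 16
  8 -> 16
  25 -> 33
  22 -> 30
  4 -> 12
Therefore out = [15, 16, 16, 33, 30, 12].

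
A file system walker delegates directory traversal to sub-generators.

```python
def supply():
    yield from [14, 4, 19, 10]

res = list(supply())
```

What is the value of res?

Step 1: yield from delegates to the iterable, yielding each element.
Step 2: Collected values: [14, 4, 19, 10].
Therefore res = [14, 4, 19, 10].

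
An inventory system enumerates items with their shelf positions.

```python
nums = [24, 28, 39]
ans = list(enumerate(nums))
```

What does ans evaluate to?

Step 1: enumerate pairs each element with its index:
  (0, 24)
  (1, 28)
  (2, 39)
Therefore ans = [(0, 24), (1, 28), (2, 39)].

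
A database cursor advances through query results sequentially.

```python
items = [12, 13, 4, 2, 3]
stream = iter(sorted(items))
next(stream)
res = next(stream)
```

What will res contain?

Step 1: sorted([12, 13, 4, 2, 3]) = [2, 3, 4, 12, 13].
Step 2: Create iterator and skip 1 elements.
Step 3: next() returns 3.
Therefore res = 3.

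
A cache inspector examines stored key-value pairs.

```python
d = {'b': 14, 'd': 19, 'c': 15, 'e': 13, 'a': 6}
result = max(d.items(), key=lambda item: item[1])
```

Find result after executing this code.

Step 1: Find item with maximum value:
  ('b', 14)
  ('d', 19)
  ('c', 15)
  ('e', 13)
  ('a', 6)
Step 2: Maximum value is 19 at key 'd'.
Therefore result = ('d', 19).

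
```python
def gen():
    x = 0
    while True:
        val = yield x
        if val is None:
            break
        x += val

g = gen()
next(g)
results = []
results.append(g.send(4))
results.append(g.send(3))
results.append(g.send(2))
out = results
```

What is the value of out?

Step 1: next(g) -> yield 0.
Step 2: send(4) -> x = 4, yield 4.
Step 3: send(3) -> x = 7, yield 7.
Step 4: send(2) -> x = 9, yield 9.
Therefore out = [4, 7, 9].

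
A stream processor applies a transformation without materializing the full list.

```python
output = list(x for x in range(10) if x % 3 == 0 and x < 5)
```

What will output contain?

Step 1: Filter range(10) where x % 3 == 0 and x < 5:
  x=0: both conditions met, included
  x=1: excluded (1 % 3 != 0)
  x=2: excluded (2 % 3 != 0)
  x=3: both conditions met, included
  x=4: excluded (4 % 3 != 0)
  x=5: excluded (5 % 3 != 0, 5 >= 5)
  x=6: excluded (6 >= 5)
  x=7: excluded (7 % 3 != 0, 7 >= 5)
  x=8: excluded (8 % 3 != 0, 8 >= 5)
  x=9: excluded (9 >= 5)
Therefore output = [0, 3].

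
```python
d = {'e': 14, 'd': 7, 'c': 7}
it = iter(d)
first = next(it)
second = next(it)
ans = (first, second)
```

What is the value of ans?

Step 1: iter(d) iterates over keys: ['e', 'd', 'c'].
Step 2: first = next(it) = 'e', second = next(it) = 'd'.
Therefore ans = ('e', 'd').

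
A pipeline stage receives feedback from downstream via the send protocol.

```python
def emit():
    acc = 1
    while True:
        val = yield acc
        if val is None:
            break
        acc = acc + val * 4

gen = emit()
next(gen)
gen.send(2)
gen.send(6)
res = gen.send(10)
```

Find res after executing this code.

Step 1: next() -> yield acc=1.
Step 2: send(2) -> val=2, acc = 1 + 2*4 = 9, yield 9.
Step 3: send(6) -> val=6, acc = 9 + 6*4 = 33, yield 33.
Step 4: send(10) -> val=10, acc = 33 + 10*4 = 73, yield 73.
Therefore res = 73.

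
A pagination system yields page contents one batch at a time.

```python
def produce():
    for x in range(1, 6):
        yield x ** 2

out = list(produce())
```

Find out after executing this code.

Step 1: For each x in range(1, 6), yield x**2:
  x=1: yield 1**2 = 1
  x=2: yield 2**2 = 4
  x=3: yield 3**2 = 9
  x=4: yield 4**2 = 16
  x=5: yield 5**2 = 25
Therefore out = [1, 4, 9, 16, 25].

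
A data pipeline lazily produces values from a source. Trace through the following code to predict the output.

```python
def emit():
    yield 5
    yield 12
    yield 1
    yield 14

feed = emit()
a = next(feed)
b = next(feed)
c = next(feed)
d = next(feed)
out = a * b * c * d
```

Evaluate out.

Step 1: Create generator and consume all values:
  a = next(feed) = 5
  b = next(feed) = 12
  c = next(feed) = 1
  d = next(feed) = 14
Step 2: out = 5 * 12 * 1 * 14 = 840.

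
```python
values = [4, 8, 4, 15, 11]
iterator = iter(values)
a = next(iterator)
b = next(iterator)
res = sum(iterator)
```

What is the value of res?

Step 1: Create iterator over [4, 8, 4, 15, 11].
Step 2: a = next() = 4, b = next() = 8.
Step 3: sum() of remaining [4, 15, 11] = 30.
Therefore res = 30.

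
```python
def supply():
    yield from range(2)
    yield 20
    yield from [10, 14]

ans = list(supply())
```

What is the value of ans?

Step 1: Trace yields in order:
  yield 0
  yield 1
  yield 20
  yield 10
  yield 14
Therefore ans = [0, 1, 20, 10, 14].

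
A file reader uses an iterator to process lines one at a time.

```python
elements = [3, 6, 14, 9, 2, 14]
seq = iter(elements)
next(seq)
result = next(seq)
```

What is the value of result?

Step 1: Create iterator over [3, 6, 14, 9, 2, 14].
Step 2: next() consumes 3.
Step 3: next() returns 6.
Therefore result = 6.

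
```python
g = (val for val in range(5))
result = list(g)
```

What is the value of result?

Step 1: Generator expression iterates range(5): [0, 1, 2, 3, 4].
Step 2: list() collects all values.
Therefore result = [0, 1, 2, 3, 4].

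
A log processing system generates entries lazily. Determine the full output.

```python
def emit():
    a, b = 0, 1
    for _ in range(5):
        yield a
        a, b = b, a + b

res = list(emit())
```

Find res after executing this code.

Step 1: Fibonacci-like sequence starting with a=0, b=1:
  Iteration 1: yield a=0, then a,b = 1,1
  Iteration 2: yield a=1, then a,b = 1,2
  Iteration 3: yield a=1, then a,b = 2,3
  Iteration 4: yield a=2, then a,b = 3,5
  Iteration 5: yield a=3, then a,b = 5,8
Therefore res = [0, 1, 1, 2, 3].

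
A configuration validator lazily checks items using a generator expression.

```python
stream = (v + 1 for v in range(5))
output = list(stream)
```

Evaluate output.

Step 1: For each v in range(5), compute v+1:
  v=0: 0+1 = 1
  v=1: 1+1 = 2
  v=2: 2+1 = 3
  v=3: 3+1 = 4
  v=4: 4+1 = 5
Therefore output = [1, 2, 3, 4, 5].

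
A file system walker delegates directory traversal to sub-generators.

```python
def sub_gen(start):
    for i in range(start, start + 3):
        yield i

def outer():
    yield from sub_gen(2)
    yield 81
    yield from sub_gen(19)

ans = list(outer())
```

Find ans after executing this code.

Step 1: outer() delegates to sub_gen(2):
  yield 2
  yield 3
  yield 4
Step 2: yield 81
Step 3: Delegates to sub_gen(19):
  yield 19
  yield 20
  yield 21
Therefore ans = [2, 3, 4, 81, 19, 20, 21].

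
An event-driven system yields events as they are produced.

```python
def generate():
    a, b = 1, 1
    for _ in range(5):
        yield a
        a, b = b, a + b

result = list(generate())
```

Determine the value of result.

Step 1: Fibonacci-like sequence starting with a=1, b=1:
  Iteration 1: yield a=1, then a,b = 1,2
  Iteration 2: yield a=1, then a,b = 2,3
  Iteration 3: yield a=2, then a,b = 3,5
  Iteration 4: yield a=3, then a,b = 5,8
  Iteration 5: yield a=5, then a,b = 8,13
Therefore result = [1, 1, 2, 3, 5].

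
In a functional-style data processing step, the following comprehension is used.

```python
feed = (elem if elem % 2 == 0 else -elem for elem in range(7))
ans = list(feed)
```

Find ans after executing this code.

Step 1: For each elem in range(7), yield elem if even, else -elem:
  elem=0: even, yield 0
  elem=1: odd, yield -1
  elem=2: even, yield 2
  elem=3: odd, yield -3
  elem=4: even, yield 4
  elem=5: odd, yield -5
  elem=6: even, yield 6
Therefore ans = [0, -1, 2, -3, 4, -5, 6].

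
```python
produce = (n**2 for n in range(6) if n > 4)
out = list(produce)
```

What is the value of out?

Step 1: For range(6), keep n > 4, then square:
  n=0: 0 <= 4, excluded
  n=1: 1 <= 4, excluded
  n=2: 2 <= 4, excluded
  n=3: 3 <= 4, excluded
  n=4: 4 <= 4, excluded
  n=5: 5 > 4, yield 5**2 = 25
Therefore out = [25].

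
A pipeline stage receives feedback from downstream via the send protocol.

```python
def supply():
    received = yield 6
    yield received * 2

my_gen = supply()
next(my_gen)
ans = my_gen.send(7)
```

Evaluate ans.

Step 1: next(my_gen) advances to first yield, producing 6.
Step 2: send(7) resumes, received = 7.
Step 3: yield received * 2 = 7 * 2 = 14.
Therefore ans = 14.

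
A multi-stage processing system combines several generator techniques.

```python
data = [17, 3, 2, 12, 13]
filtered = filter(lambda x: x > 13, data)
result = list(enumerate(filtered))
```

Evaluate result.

Step 1: Filter [17, 3, 2, 12, 13] for > 13: [17].
Step 2: enumerate re-indexes from 0: [(0, 17)].
Therefore result = [(0, 17)].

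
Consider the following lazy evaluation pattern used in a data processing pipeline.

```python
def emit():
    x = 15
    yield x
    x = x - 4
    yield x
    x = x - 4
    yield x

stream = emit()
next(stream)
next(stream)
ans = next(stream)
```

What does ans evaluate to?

Step 1: Trace through generator execution:
  Yield 1: x starts at 15, yield 15
  Yield 2: x = 15 - 4 = 11, yield 11
  Yield 3: x = 11 - 4 = 7, yield 7
Step 2: First next() gets 15, second next() gets the second value, third next() yields 7.
Therefore ans = 7.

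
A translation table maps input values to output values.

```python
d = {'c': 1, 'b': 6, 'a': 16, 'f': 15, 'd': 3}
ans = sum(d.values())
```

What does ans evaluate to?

Step 1: d.values() = [1, 6, 16, 15, 3].
Step 2: sum = 41.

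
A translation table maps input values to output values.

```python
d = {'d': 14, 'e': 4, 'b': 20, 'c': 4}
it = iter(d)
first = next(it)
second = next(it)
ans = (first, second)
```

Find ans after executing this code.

Step 1: iter(d) iterates over keys: ['d', 'e', 'b', 'c'].
Step 2: first = next(it) = 'd', second = next(it) = 'e'.
Therefore ans = ('d', 'e').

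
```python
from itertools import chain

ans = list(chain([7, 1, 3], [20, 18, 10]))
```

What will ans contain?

Step 1: chain() concatenates iterables: [7, 1, 3] + [20, 18, 10].
Therefore ans = [7, 1, 3, 20, 18, 10].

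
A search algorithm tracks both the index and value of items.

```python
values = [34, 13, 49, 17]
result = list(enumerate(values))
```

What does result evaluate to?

Step 1: enumerate pairs each element with its index:
  (0, 34)
  (1, 13)
  (2, 49)
  (3, 17)
Therefore result = [(0, 34), (1, 13), (2, 49), (3, 17)].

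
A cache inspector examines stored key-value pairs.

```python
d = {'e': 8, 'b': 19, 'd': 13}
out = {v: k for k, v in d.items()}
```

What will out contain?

Step 1: Invert dict (swap keys and values):
  'e': 8 -> 8: 'e'
  'b': 19 -> 19: 'b'
  'd': 13 -> 13: 'd'
Therefore out = {8: 'e', 19: 'b', 13: 'd'}.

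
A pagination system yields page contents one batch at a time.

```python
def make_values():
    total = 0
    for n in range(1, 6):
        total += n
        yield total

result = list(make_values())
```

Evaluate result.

Step 1: Generator accumulates running sum:
  n=1: total = 1, yield 1
  n=2: total = 3, yield 3
  n=3: total = 6, yield 6
  n=4: total = 10, yield 10
  n=5: total = 15, yield 15
Therefore result = [1, 3, 6, 10, 15].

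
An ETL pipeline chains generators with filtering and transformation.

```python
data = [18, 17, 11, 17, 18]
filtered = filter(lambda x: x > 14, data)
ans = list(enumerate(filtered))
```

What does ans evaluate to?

Step 1: Filter [18, 17, 11, 17, 18] for > 14: [18, 17, 17, 18].
Step 2: enumerate re-indexes from 0: [(0, 18), (1, 17), (2, 17), (3, 18)].
Therefore ans = [(0, 18), (1, 17), (2, 17), (3, 18)].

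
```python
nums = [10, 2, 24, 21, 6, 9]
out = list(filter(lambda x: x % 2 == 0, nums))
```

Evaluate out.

Step 1: Filter elements divisible by 2:
  10 % 2 = 0: kept
  2 % 2 = 0: kept
  24 % 2 = 0: kept
  21 % 2 = 1: removed
  6 % 2 = 0: kept
  9 % 2 = 1: removed
Therefore out = [10, 2, 24, 6].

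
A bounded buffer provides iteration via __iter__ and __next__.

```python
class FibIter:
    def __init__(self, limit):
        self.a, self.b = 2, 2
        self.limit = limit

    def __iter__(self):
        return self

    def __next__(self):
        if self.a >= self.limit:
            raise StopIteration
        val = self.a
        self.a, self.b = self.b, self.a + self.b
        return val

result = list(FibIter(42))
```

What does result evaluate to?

Step 1: Fibonacci-like sequence (a=2, b=2) until >= 42:
  Yield 2, then a,b = 2,4
  Yield 2, then a,b = 4,6
  Yield 4, then a,b = 6,10
  Yield 6, then a,b = 10,16
  Yield 10, then a,b = 16,26
  Yield 16, then a,b = 26,42
  Yield 26, then a,b = 42,68
Step 2: 42 >= 42, stop.
Therefore result = [2, 2, 4, 6, 10, 16, 26].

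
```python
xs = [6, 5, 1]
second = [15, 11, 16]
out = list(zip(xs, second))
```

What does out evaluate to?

Step 1: zip pairs elements at same index:
  Index 0: (6, 15)
  Index 1: (5, 11)
  Index 2: (1, 16)
Therefore out = [(6, 15), (5, 11), (1, 16)].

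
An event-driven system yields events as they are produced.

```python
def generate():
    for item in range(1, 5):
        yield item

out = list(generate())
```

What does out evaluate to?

Step 1: The generator yields each value from range(1, 5).
Step 2: list() consumes all yields: [1, 2, 3, 4].
Therefore out = [1, 2, 3, 4].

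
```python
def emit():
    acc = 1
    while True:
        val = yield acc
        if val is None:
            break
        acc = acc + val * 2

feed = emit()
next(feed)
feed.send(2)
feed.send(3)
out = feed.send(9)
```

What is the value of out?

Step 1: next() -> yield acc=1.
Step 2: send(2) -> val=2, acc = 1 + 2*2 = 5, yield 5.
Step 3: send(3) -> val=3, acc = 5 + 3*2 = 11, yield 11.
Step 4: send(9) -> val=9, acc = 11 + 9*2 = 29, yield 29.
Therefore out = 29.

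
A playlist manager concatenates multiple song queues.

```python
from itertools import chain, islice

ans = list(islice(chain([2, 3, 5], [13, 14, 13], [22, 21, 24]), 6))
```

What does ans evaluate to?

Step 1: chain([2, 3, 5], [13, 14, 13], [22, 21, 24]) = [2, 3, 5, 13, 14, 13, 22, 21, 24].
Step 2: islice takes first 6 elements: [2, 3, 5, 13, 14, 13].
Therefore ans = [2, 3, 5, 13, 14, 13].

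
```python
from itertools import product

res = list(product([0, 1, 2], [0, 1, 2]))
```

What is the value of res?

Step 1: product([0, 1, 2], [0, 1, 2]) gives all pairs:
  (0, 0)
  (0, 1)
  (0, 2)
  (1, 0)
  (1, 1)
  (1, 2)
  (2, 0)
  (2, 1)
  (2, 2)
Therefore res = [(0, 0), (0, 1), (0, 2), (1, 0), (1, 1), (1, 2), (2, 0), (2, 1), (2, 2)].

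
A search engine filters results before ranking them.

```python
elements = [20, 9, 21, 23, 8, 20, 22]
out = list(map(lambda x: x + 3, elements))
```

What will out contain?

Step 1: Apply lambda x: x + 3 to each element:
  20 -> 23
  9 -> 12
  21 -> 24
  23 -> 26
  8 -> 11
  20 -> 23
  22 -> 25
Therefore out = [23, 12, 24, 26, 11, 23, 25].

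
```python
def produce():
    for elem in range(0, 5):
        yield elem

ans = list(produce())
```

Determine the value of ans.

Step 1: The generator yields each value from range(0, 5).
Step 2: list() consumes all yields: [0, 1, 2, 3, 4].
Therefore ans = [0, 1, 2, 3, 4].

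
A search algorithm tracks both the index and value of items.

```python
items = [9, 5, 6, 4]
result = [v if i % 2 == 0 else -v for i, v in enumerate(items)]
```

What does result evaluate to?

Step 1: For each (i, v), keep v if i is even, negate if odd:
  i=0 (even): keep 9
  i=1 (odd): negate to -5
  i=2 (even): keep 6
  i=3 (odd): negate to -4
Therefore result = [9, -5, 6, -4].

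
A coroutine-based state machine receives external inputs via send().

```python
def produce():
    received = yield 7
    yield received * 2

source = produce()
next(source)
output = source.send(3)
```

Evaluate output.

Step 1: next(source) advances to first yield, producing 7.
Step 2: send(3) resumes, received = 3.
Step 3: yield received * 2 = 3 * 2 = 6.
Therefore output = 6.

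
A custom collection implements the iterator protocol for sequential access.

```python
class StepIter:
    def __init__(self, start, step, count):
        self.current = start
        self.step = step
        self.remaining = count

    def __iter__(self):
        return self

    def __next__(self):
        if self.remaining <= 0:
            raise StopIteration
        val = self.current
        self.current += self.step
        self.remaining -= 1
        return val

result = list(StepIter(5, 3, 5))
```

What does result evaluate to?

Step 1: StepIter starts at 5, increments by 3, for 5 steps:
  Yield 5, then current += 3
  Yield 8, then current += 3
  Yield 11, then current += 3
  Yield 14, then current += 3
  Yield 17, then current += 3
Therefore result = [5, 8, 11, 14, 17].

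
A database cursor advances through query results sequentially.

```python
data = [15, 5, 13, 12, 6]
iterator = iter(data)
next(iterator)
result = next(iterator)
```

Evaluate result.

Step 1: Create iterator over [15, 5, 13, 12, 6].
Step 2: next() consumes 15.
Step 3: next() returns 5.
Therefore result = 5.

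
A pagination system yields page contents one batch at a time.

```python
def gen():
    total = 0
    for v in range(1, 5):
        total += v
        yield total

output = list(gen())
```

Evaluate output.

Step 1: Generator accumulates running sum:
  v=1: total = 1, yield 1
  v=2: total = 3, yield 3
  v=3: total = 6, yield 6
  v=4: total = 10, yield 10
Therefore output = [1, 3, 6, 10].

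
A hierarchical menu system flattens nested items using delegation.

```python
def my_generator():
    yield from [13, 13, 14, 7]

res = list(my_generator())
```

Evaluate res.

Step 1: yield from delegates to the iterable, yielding each element.
Step 2: Collected values: [13, 13, 14, 7].
Therefore res = [13, 13, 14, 7].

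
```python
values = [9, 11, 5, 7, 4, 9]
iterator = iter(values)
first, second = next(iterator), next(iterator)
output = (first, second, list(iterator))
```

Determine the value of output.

Step 1: Create iterator over [9, 11, 5, 7, 4, 9].
Step 2: first = 9, second = 11.
Step 3: Remaining elements: [5, 7, 4, 9].
Therefore output = (9, 11, [5, 7, 4, 9]).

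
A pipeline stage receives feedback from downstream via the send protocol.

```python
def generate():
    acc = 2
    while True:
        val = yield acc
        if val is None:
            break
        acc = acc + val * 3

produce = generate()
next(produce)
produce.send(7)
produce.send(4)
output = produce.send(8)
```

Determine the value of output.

Step 1: next() -> yield acc=2.
Step 2: send(7) -> val=7, acc = 2 + 7*3 = 23, yield 23.
Step 3: send(4) -> val=4, acc = 23 + 4*3 = 35, yield 35.
Step 4: send(8) -> val=8, acc = 35 + 8*3 = 59, yield 59.
Therefore output = 59.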